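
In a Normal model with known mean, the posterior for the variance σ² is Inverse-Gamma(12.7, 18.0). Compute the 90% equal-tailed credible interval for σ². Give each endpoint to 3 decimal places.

[0.944, 2.413]

Inverse-Gamma(12.7, 18.0) quantiles: F⁻¹(0.05) and F⁻¹(0.95).
Equivalently, 1/σ² ~ Gamma(12.7, rate = 18.0); invert its 0.95 and 0.05 quantiles.
Posterior mean ≈ 1.538, SD ≈ 0.470; a Normal approximation gives roughly [0.765, 2.312].
Exact: lower = 0.944; upper = 2.413.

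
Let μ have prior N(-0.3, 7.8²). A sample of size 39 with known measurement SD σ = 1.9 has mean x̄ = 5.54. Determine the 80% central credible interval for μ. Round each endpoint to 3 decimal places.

Posterior precision = 1/7.8² + 39/1.9² = 0.0164 + 10.8033 = 10.8198, so posterior SD = 0.3040.
Posterior mean = (-0.3/7.8² + 39·5.54/1.9²) / 10.8198 = 5.5311.
Interval: 5.5311 ± 1.282 × 0.3040 → [5.142, 5.921].

[5.142, 5.921]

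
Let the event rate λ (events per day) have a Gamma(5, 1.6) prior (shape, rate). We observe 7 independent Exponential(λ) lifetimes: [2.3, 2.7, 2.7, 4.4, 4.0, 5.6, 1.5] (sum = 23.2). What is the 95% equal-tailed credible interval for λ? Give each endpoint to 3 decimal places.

[0.250, 0.794]

Posterior: Gamma(5+7, 1.6+23.2) = Gamma(12, 24.8) (shape, rate).
Equal-tailed 95% interval: Gamma(12, 24.8) quantiles at 0.025 and 0.975.
Posterior mean ≈ 0.484, SD ≈ 0.140; a Normal approximation gives roughly [0.210, 0.758].
Exact: lower = 0.250; upper = 0.794.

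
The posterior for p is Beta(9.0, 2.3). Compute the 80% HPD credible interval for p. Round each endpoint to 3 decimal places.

The posterior is unimodal and skewed, so the HPD interval has equal density at both endpoints and is the shortest 80% interval.
Solving f(0.685) = f(0.961) with F(0.961) − F(0.685) = 0.80 gives [0.685, 0.961].
For comparison, the equal-tailed interval is [0.637, 0.931]; the HPD is narrower and shifted toward the mode.

[0.685, 0.961]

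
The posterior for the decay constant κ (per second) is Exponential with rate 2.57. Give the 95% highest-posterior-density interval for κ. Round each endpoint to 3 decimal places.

[0.000, 1.166]

The exponential density is strictly decreasing on [0, ∞), so the HPD interval is anchored at 0: [0, q] with P(κ ≤ q) = 0.95.
q = −ln(1 − 0.95) / 2.57 = 2.9957 / 2.57 = 1.166.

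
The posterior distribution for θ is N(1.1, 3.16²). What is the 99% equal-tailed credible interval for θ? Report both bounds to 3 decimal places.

[-7.040, 9.240]

The posterior is symmetric, so the 99% equal-tailed interval is θ = 1.1 ± z·3.16 with z = 2.576.
Half-width: 2.576 × 3.16 = 8.140.
1.1 − 8.140 = -7.040; 1.1 + 8.140 = 9.240.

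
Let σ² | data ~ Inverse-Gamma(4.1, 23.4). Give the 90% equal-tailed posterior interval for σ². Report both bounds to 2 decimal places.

Inverse-Gamma(4.1, 23.4) quantiles: F⁻¹(0.05) and F⁻¹(0.95).
Equivalently, 1/σ² ~ Gamma(4.1, rate = 23.4); invert its 0.95 and 0.05 quantiles.
Posterior mean ≈ 7.55, SD ≈ 5.21; a Normal approximation gives roughly [-1.02, 16.12].
Exact: lower = 2.96; upper = 16.43.

[2.96, 16.43]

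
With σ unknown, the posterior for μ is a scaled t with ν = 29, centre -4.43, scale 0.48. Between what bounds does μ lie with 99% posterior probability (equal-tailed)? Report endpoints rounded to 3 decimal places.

The t_29 distribution is symmetric; the 99% interval is -4.43 ± t·0.48 with t_{0.995,29} = 2.756.
Half-width: 2.756 × 0.48 = 1.323.
-4.43 − 1.323 = -5.753; -4.43 + 1.323 = -3.107.

[-5.753, -3.107]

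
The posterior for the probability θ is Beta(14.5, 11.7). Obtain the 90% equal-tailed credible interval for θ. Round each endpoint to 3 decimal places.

Posterior: Beta(14.5, 11.7).
Equal-tailed 90% interval: the 0.05 and 0.95 quantiles of Beta(14.5, 11.7).
Posterior mean ≈ 0.553, SD ≈ 0.095; a Normal approximation gives roughly [0.397, 0.710].
Exact: F⁻¹(0.05) = 0.394; F⁻¹(0.95) = 0.708.

[0.394, 0.708]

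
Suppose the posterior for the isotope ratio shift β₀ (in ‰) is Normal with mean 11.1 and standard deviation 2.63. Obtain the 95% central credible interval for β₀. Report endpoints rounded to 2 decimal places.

The posterior is symmetric, so the 95% equal-tailed interval is β₀ = 11.1 ± z·2.63 with z = 1.960.
Half-width: 1.960 × 2.63 = 5.15.
11.1 − 5.15 = 5.95; 11.1 + 5.15 = 16.25.

[5.95, 16.25]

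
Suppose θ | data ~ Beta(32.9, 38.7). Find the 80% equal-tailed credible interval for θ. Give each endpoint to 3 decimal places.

[0.384, 0.535]

Posterior: Beta(32.9, 38.7).
Equal-tailed 80% interval: the 0.1 and 0.9 quantiles of Beta(32.9, 38.7).
Posterior mean ≈ 0.459, SD ≈ 0.058; a Normal approximation gives roughly [0.385, 0.534].
Exact: F⁻¹(0.1) = 0.384; F⁻¹(0.9) = 0.535.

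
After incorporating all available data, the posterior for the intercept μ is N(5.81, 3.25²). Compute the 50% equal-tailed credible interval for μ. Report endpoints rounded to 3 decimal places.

[3.618, 8.002]

The posterior is symmetric, so the 50% equal-tailed interval is μ = 5.81 ± z·3.25 with z = 0.674.
Half-width: 0.674 × 3.25 = 2.192.
5.81 − 2.192 = 3.618; 5.81 + 2.192 = 8.002.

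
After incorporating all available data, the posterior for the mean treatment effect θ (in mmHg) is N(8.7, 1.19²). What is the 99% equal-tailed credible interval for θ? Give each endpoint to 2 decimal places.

The posterior is symmetric, so the 99% equal-tailed interval is θ = 8.7 ± z·1.19 with z = 2.576.
Half-width: 2.576 × 1.19 = 3.07.
8.7 − 3.07 = 5.63; 8.7 + 3.07 = 11.77.

[5.63, 11.77]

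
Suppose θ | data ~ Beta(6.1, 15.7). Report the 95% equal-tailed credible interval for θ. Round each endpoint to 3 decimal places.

Posterior: Beta(6.1, 15.7).
Equal-tailed 95% interval: the 0.025 and 0.975 quantiles of Beta(6.1, 15.7).
Posterior mean ≈ 0.280, SD ≈ 0.094; a Normal approximation gives roughly [0.096, 0.464].
Exact: F⁻¹(0.025) = 0.117; F⁻¹(0.975) = 0.481.

[0.117, 0.481]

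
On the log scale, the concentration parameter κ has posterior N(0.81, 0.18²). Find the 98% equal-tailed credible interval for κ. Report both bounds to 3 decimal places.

[1.479, 3.417]

On the log scale the 98% interval is 0.81 ± 2.326 × 0.18 = [0.3913, 1.2287].
Exponentiate: [e^0.3913, e^1.2287] = [1.479, 3.417].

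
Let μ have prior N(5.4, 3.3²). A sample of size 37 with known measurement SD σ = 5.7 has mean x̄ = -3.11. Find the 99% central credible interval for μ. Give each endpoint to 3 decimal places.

Posterior precision = 1/3.3² + 37/5.7² = 0.0918 + 1.1388 = 1.2306, so posterior SD = 0.9014.
Posterior mean = (5.4/3.3² + 37·-3.11/5.7²) / 1.2306 = -2.4750.
Interval: -2.4750 ± 2.576 × 0.9014 → [-4.797, -0.153].

[-4.797, -0.153]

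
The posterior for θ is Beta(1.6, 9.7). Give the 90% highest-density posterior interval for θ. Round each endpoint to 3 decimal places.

[0.002, 0.282]

The posterior is unimodal and skewed, so the HPD interval has equal density at both endpoints and is the shortest 90% interval.
Solving f(0.002) = f(0.282) with F(0.282) − F(0.002) = 0.90 gives [0.002, 0.282].
For comparison, the equal-tailed interval is [0.021, 0.335]; the HPD is narrower and shifted toward the mode.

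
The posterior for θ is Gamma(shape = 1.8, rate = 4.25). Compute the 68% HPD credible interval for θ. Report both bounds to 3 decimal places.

[0.041, 0.520]

The posterior is unimodal and skewed, so the HPD interval has equal density at both endpoints and is the shortest 68% interval.
Solving f(0.041) = f(0.520) with F(0.520) − F(0.041) = 0.68 gives [0.041, 0.520].
For comparison, the equal-tailed interval is [0.139, 0.708]; the HPD is narrower and shifted toward the mode.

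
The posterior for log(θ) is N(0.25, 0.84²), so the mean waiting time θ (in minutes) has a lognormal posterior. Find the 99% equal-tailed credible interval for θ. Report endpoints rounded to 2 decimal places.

On the log scale the 99% interval is 0.25 ± 2.576 × 0.84 = [-1.9137, 2.4137].
Exponentiate: [e^-1.9137, e^2.4137] = [0.15, 11.18].

[0.15, 11.18]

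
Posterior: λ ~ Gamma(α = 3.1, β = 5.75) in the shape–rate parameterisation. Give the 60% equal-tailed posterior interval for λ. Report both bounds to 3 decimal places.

[0.280, 0.766]

Posterior: Gamma(shape 3.1, rate 5.75).
Equal-tailed 60% interval: Gamma(3.1, 5.75) quantiles at 0.2 and 0.8.
Posterior mean ≈ 0.539, SD ≈ 0.306; a Normal approximation gives roughly [0.281, 0.797].
Exact: lower = 0.280; upper = 0.766.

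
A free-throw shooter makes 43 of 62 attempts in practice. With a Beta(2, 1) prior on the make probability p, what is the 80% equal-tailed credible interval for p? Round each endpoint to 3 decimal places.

[0.618, 0.764]

Posterior: Beta(2+43, 1+19) = Beta(45, 20).
Equal-tailed 80% interval: the 0.1 and 0.9 quantiles of Beta(45, 20).
Posterior mean ≈ 0.692, SD ≈ 0.057; a Normal approximation gives roughly [0.620, 0.765].
Exact: F⁻¹(0.1) = 0.618; F⁻¹(0.9) = 0.764.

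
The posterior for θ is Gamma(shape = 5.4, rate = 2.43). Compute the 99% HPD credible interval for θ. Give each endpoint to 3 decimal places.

[0.375, 5.101]

The posterior is unimodal and skewed, so the HPD interval has equal density at both endpoints and is the shortest 99% interval.
Solving f(0.375) = f(5.101) with F(5.101) − F(0.375) = 0.99 gives [0.375, 5.101].
For comparison, the equal-tailed interval is [0.517, 5.441]; the HPD is narrower and shifted toward the mode.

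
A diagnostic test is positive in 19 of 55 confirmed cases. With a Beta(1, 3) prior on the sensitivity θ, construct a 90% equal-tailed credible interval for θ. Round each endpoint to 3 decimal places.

Posterior: Beta(1+19, 3+36) = Beta(20, 39).
Equal-tailed 90% interval: the 0.05 and 0.95 quantiles of Beta(20, 39).
Posterior mean ≈ 0.339, SD ≈ 0.061; a Normal approximation gives roughly [0.238, 0.440].
Exact: F⁻¹(0.05) = 0.242; F⁻¹(0.95) = 0.443.

[0.242, 0.443]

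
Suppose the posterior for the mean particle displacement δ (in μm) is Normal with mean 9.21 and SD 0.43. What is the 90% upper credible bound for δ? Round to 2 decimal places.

9.76

Need U with P(δ ≤ U) = 0.90: U = 9.21 + z_{0.1}·0.43.
z = 1.282; U = 9.21 + 1.282 × 0.43 = 9.76.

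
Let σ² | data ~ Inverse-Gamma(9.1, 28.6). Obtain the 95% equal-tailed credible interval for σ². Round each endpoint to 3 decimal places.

[1.799, 6.838]

Inverse-Gamma(9.1, 28.6) quantiles: F⁻¹(0.025) and F⁻¹(0.975).
Equivalently, 1/σ² ~ Gamma(9.1, rate = 28.6); invert its 0.975 and 0.025 quantiles.
Posterior mean ≈ 3.531, SD ≈ 1.325; a Normal approximation gives roughly [0.934, 6.128].
Exact: lower = 1.799; upper = 6.838.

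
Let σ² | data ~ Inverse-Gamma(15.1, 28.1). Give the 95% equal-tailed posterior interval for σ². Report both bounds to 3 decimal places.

[1.190, 3.318]

Inverse-Gamma(15.1, 28.1) quantiles: F⁻¹(0.025) and F⁻¹(0.975).
Equivalently, 1/σ² ~ Gamma(15.1, rate = 28.1); invert its 0.975 and 0.025 quantiles.
Posterior mean ≈ 1.993, SD ≈ 0.551; a Normal approximation gives roughly [0.914, 3.072].
Exact: lower = 1.190; upper = 3.318.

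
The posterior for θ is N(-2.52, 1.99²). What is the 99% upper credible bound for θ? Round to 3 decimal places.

Need U with P(θ ≤ U) = 0.99: U = -2.52 + z_{0.01}·1.99.
z = 2.326; U = -2.52 + 2.326 × 1.99 = 2.109.

2.109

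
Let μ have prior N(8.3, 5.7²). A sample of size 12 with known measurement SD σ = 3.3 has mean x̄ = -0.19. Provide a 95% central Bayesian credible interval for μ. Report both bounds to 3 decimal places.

Posterior precision = 1/5.7² + 12/3.3² = 0.0308 + 1.1019 = 1.1327, so posterior SD = 0.9396.
Posterior mean = (8.3/5.7² + 12·-0.19/3.3²) / 1.1327 = 0.0407.
Interval: 0.0407 ± 1.960 × 0.9396 → [-1.801, 1.882].

[-1.801, 1.882]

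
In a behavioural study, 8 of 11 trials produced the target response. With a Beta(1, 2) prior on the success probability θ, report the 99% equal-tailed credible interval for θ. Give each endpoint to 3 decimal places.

[0.309, 0.906]

Posterior: Beta(1+8, 2+3) = Beta(9, 5).
Equal-tailed 99% interval: the 0.005 and 0.995 quantiles of Beta(9, 5).
Posterior mean ≈ 0.643, SD ≈ 0.124; a Normal approximation gives roughly [0.324, 0.962].
Exact: F⁻¹(0.005) = 0.309; F⁻¹(0.995) = 0.906.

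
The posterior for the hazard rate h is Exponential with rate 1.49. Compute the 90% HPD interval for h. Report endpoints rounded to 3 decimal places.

[0.000, 1.545]

The exponential density is strictly decreasing on [0, ∞), so the HPD interval is anchored at 0: [0, q] with P(h ≤ q) = 0.90.
q = −ln(1 − 0.90) / 1.49 = 2.3026 / 1.49 = 1.545.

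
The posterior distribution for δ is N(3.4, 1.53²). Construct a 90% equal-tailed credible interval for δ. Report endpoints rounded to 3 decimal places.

[0.883, 5.917]

The posterior is symmetric, so the 90% equal-tailed interval is δ = 3.4 ± z·1.53 with z = 1.645.
Half-width: 1.645 × 1.53 = 2.517.
3.4 − 2.517 = 0.883; 3.4 + 2.517 = 5.917.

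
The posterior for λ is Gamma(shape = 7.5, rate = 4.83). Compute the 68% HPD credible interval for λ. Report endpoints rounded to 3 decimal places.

The posterior is unimodal and skewed, so the HPD interval has equal density at both endpoints and is the shortest 68% interval.
Solving f(0.882) = f(1.950) with F(1.950) − F(0.882) = 0.68 gives [0.882, 1.950].
For comparison, the equal-tailed interval is [1.001, 2.104]; the HPD is narrower and shifted toward the mode.

[0.882, 1.950]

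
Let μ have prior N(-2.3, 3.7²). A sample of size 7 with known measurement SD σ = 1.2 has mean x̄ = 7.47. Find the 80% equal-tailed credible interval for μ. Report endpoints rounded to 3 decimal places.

[6.748, 7.902]

Posterior precision = 1/3.7² + 7/1.2² = 0.0730 + 4.8611 = 4.9342, so posterior SD = 0.4502.
Posterior mean = (-2.3/3.7² + 7·7.47/1.2²) / 4.9342 = 7.3254.
Interval: 7.3254 ± 1.282 × 0.4502 → [6.748, 7.902].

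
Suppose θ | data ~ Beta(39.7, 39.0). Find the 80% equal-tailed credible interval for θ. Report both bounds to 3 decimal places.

Posterior: Beta(39.7, 39.0).
Equal-tailed 80% interval: the 0.1 and 0.9 quantiles of Beta(39.7, 39.0).
Posterior mean ≈ 0.504, SD ≈ 0.056; a Normal approximation gives roughly [0.433, 0.576].
Exact: F⁻¹(0.1) = 0.432; F⁻¹(0.9) = 0.577.

[0.432, 0.577]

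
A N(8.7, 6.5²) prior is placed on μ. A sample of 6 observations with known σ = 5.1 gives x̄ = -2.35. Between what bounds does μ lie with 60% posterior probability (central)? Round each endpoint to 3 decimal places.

[-2.991, 0.347]

Posterior precision = 1/6.5² + 6/5.1² = 0.0237 + 0.2307 = 0.2543, so posterior SD = 1.9828.
Posterior mean = (8.7/6.5² + 6·-2.35/5.1²) / 0.2543 = -1.3217.
Interval: -1.3217 ± 0.842 × 1.9828 → [-2.991, 0.347].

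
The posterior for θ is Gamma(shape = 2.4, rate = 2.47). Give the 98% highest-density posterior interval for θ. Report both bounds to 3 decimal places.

The posterior is unimodal and skewed, so the HPD interval has equal density at both endpoints and is the shortest 98% interval.
Solving f(0.026) = f(2.653) with F(2.653) − F(0.026) = 0.98 gives [0.026, 2.653].
For comparison, the equal-tailed interval is [0.101, 2.982]; the HPD is narrower and shifted toward the mode.

[0.026, 2.653]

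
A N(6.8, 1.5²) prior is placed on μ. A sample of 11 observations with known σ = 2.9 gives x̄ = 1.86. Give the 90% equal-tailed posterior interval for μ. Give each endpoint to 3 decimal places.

Posterior precision = 1/1.5² + 11/2.9² = 0.4444 + 1.3080 = 1.7524, so posterior SD = 0.7554.
Posterior mean = (6.8/1.5² + 11·1.86/2.9²) / 1.7524 = 3.1129.
Interval: 3.1129 ± 1.645 × 0.7554 → [1.870, 4.355].

[1.870, 4.355]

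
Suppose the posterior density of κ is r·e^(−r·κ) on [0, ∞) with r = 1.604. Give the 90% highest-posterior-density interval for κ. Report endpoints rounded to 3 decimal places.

[0.000, 1.436]

The exponential density is strictly decreasing on [0, ∞), so the HPD interval is anchored at 0: [0, q] with P(κ ≤ q) = 0.90.
q = −ln(1 − 0.90) / 1.604 = 2.3026 / 1.604 = 1.436.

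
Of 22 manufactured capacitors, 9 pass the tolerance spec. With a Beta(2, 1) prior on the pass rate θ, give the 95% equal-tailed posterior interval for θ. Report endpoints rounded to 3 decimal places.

[0.256, 0.634]

Posterior: Beta(2+9, 1+13) = Beta(11, 14).
Equal-tailed 95% interval: the 0.025 and 0.975 quantiles of Beta(11, 14).
Posterior mean ≈ 0.440, SD ≈ 0.097; a Normal approximation gives roughly [0.249, 0.631].
Exact: F⁻¹(0.025) = 0.256; F⁻¹(0.975) = 0.634.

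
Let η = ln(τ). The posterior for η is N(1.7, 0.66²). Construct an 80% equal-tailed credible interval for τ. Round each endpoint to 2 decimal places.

[2.35, 12.75]

On the log scale the 80% interval is 1.7 ± 1.282 × 0.66 = [0.8542, 2.5458].
Exponentiate: [e^0.8542, e^2.5458] = [2.35, 12.75].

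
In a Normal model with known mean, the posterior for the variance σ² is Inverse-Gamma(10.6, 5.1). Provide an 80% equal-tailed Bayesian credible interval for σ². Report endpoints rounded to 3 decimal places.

Inverse-Gamma(10.6, 5.1) quantiles: F⁻¹(0.1) and F⁻¹(0.9).
Equivalently, 1/σ² ~ Gamma(10.6, rate = 5.1); invert its 0.9 and 0.1 quantiles.
Posterior mean ≈ 0.531, SD ≈ 0.181; a Normal approximation gives roughly [0.299, 0.763].
Exact: lower = 0.342; upper = 0.761.

[0.342, 0.761]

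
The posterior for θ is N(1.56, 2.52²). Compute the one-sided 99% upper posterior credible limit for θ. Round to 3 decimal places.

7.422

Need U with P(θ ≤ U) = 0.99: U = 1.56 + z_{0.01}·2.52.
z = 2.326; U = 1.56 + 2.326 × 2.52 = 7.422.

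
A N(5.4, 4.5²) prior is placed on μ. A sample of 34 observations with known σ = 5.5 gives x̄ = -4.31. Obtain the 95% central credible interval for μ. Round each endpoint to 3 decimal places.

Posterior precision = 1/4.5² + 34/5.5² = 0.0494 + 1.1240 = 1.1733, so posterior SD = 0.9232.
Posterior mean = (5.4/4.5² + 34·-4.31/5.5²) / 1.1733 = -3.9013.
Interval: -3.9013 ± 1.960 × 0.9232 → [-5.711, -2.092].

[-5.711, -2.092]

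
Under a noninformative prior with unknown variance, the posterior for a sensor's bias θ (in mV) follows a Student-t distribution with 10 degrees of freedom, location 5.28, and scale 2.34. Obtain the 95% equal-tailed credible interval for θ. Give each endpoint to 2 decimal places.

The t_10 distribution is symmetric; the 95% interval is 5.28 ± t·2.34 with t_{0.975,10} = 2.228.
Half-width: 2.228 × 2.34 = 5.21.
5.28 − 5.21 = 0.07; 5.28 + 5.21 = 10.49.

[0.07, 10.49]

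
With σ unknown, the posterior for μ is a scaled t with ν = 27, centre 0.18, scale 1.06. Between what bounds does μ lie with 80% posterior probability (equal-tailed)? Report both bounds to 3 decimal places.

The t_27 distribution is symmetric; the 80% interval is 0.18 ± t·1.06 with t_{0.9,27} = 1.314.
Half-width: 1.314 × 1.06 = 1.393.
0.18 − 1.393 = -1.213; 0.18 + 1.393 = 1.573.

[-1.213, 1.573]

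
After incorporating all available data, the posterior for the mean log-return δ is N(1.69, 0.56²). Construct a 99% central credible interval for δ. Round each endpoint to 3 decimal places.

The posterior is symmetric, so the 99% equal-tailed interval is δ = 1.69 ± z·0.56 with z = 2.576.
Half-width: 2.576 × 0.56 = 1.442.
1.69 − 1.442 = 0.248; 1.69 + 1.442 = 3.132.

[0.248, 3.132]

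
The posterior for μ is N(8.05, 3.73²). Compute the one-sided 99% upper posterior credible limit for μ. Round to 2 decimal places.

16.73

Need U with P(μ ≤ U) = 0.99: U = 8.05 + z_{0.01}·3.73.
z = 2.326; U = 8.05 + 2.326 × 3.73 = 16.73.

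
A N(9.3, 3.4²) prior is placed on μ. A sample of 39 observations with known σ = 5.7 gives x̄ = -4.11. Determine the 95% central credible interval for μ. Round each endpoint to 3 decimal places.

[-4.936, -1.481]

Posterior precision = 1/3.4² + 39/5.7² = 0.0865 + 1.2004 = 1.2869, so posterior SD = 0.8815.
Posterior mean = (9.3/3.4² + 39·-4.11/5.7²) / 1.2869 = -3.2086.
Interval: -3.2086 ± 1.960 × 0.8815 → [-4.936, -1.481].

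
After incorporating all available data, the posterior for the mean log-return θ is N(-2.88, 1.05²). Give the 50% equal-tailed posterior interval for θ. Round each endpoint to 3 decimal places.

[-3.588, -2.172]

The posterior is symmetric, so the 50% equal-tailed interval is θ = -2.88 ± z·1.05 with z = 0.674.
Half-width: 0.674 × 1.05 = 0.708.
-2.88 − 0.708 = -3.588; -2.88 + 0.708 = -2.172.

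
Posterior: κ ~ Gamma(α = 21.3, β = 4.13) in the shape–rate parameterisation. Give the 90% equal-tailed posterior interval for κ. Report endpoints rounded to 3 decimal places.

[3.467, 7.123]

Posterior: Gamma(shape 21.3, rate 4.13).
Equal-tailed 90% interval: Gamma(21.3, 4.13) quantiles at 0.05 and 0.95.
Posterior mean ≈ 5.157, SD ≈ 1.117; a Normal approximation gives roughly [3.319, 6.995].
Exact: lower = 3.467; upper = 7.123.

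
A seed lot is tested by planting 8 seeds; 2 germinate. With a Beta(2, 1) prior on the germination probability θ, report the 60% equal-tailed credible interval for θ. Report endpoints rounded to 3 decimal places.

Posterior: Beta(2+2, 1+6) = Beta(4, 7).
Equal-tailed 60% interval: the 0.2 and 0.8 quantiles of Beta(4, 7).
Posterior mean ≈ 0.364, SD ≈ 0.139; a Normal approximation gives roughly [0.247, 0.481].
Exact: F⁻¹(0.2) = 0.239; F⁻¹(0.8) = 0.484.

[0.239, 0.484]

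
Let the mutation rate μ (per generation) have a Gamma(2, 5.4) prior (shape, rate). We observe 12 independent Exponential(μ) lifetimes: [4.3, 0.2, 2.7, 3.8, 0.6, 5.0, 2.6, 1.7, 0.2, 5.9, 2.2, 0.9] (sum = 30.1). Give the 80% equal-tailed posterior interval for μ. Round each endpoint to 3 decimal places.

[0.267, 0.534]

Posterior: Gamma(2+12, 5.4+30.1) = Gamma(14, 35.5) (shape, rate).
Equal-tailed 80% interval: Gamma(14, 35.5) quantiles at 0.1 and 0.9.
Posterior mean ≈ 0.394, SD ≈ 0.105; a Normal approximation gives roughly [0.259, 0.529].
Exact: lower = 0.267; upper = 0.534.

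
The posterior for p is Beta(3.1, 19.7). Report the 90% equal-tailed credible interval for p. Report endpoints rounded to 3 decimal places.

Posterior: Beta(3.1, 19.7).
Equal-tailed 90% interval: the 0.05 and 0.95 quantiles of Beta(3.1, 19.7).
Posterior mean ≈ 0.136, SD ≈ 0.070; a Normal approximation gives roughly [0.020, 0.252].
Exact: F⁻¹(0.05) = 0.041; F⁻¹(0.95) = 0.267.

[0.041, 0.267]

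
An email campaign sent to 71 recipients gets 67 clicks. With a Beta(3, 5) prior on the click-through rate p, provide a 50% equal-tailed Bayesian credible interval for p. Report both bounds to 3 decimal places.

[0.864, 0.912]

Posterior: Beta(3+67, 5+4) = Beta(70, 9).
Equal-tailed 50% interval: the 0.25 and 0.75 quantiles of Beta(70, 9).
Posterior mean ≈ 0.886, SD ≈ 0.036; a Normal approximation gives roughly [0.862, 0.910].
Exact: F⁻¹(0.25) = 0.864; F⁻¹(0.75) = 0.912.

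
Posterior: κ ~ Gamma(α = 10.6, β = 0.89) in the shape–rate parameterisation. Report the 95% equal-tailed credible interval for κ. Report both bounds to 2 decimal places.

[5.86, 20.08]

Posterior: Gamma(shape 10.6, rate 0.89).
Equal-tailed 95% interval: Gamma(10.6, 0.89) quantiles at 0.025 and 0.975.
Posterior mean ≈ 11.91, SD ≈ 3.66; a Normal approximation gives roughly [4.74, 19.08].
Exact: lower = 5.86; upper = 20.08.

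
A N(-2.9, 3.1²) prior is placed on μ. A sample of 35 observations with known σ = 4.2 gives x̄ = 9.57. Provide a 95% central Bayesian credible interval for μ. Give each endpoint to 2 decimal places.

Posterior precision = 1/3.1² + 35/4.2² = 0.1041 + 1.9841 = 2.0882, so posterior SD = 0.6920.
Posterior mean = (-2.9/3.1² + 35·9.57/4.2²) / 2.0882 = 8.9486.
Interval: 8.9486 ± 1.960 × 0.6920 → [7.59, 10.30].

[7.59, 10.30]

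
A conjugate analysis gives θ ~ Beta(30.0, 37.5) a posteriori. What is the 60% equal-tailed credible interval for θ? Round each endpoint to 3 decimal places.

Posterior: Beta(30.0, 37.5).
Equal-tailed 60% interval: the 0.2 and 0.8 quantiles of Beta(30.0, 37.5).
Posterior mean ≈ 0.444, SD ≈ 0.060; a Normal approximation gives roughly [0.394, 0.495].
Exact: F⁻¹(0.2) = 0.393; F⁻¹(0.8) = 0.495.

[0.393, 0.495]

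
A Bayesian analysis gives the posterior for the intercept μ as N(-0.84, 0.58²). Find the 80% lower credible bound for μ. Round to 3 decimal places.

Need L with P(μ ≥ L) = 0.80: L = -0.84 − z_{0.2}·0.58.
z = 0.842; L = -0.84 − 0.842 × 0.58 = -1.328.

-1.328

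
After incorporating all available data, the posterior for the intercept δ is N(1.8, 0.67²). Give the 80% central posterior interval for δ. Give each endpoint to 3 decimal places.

The posterior is symmetric, so the 80% equal-tailed interval is δ = 1.8 ± z·0.67 with z = 1.282.
Half-width: 1.282 × 0.67 = 0.859.
1.8 − 0.859 = 0.941; 1.8 + 0.859 = 2.659.

[0.941, 2.659]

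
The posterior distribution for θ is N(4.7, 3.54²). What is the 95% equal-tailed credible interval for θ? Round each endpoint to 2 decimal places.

The posterior is symmetric, so the 95% equal-tailed interval is θ = 4.7 ± z·3.54 with z = 1.960.
Half-width: 1.960 × 3.54 = 6.94.
4.7 − 6.94 = -2.24; 4.7 + 6.94 = 11.64.

[-2.24, 11.64]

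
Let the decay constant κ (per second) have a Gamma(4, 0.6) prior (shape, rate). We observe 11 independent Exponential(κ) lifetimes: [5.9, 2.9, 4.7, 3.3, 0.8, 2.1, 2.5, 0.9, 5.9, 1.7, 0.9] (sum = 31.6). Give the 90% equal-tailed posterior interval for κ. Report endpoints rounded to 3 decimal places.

[0.287, 0.680]

Posterior: Gamma(4+11, 0.6+31.6) = Gamma(15, 32.2) (shape, rate).
Equal-tailed 90% interval: Gamma(15, 32.2) quantiles at 0.05 and 0.95.
Posterior mean ≈ 0.466, SD ≈ 0.120; a Normal approximation gives roughly [0.268, 0.664].
Exact: lower = 0.287; upper = 0.680.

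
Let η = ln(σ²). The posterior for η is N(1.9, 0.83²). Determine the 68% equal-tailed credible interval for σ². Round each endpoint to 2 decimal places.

[2.93, 15.26]

On the log scale the 68% interval is 1.9 ± 0.994 × 0.83 = [1.0746, 2.7254].
Exponentiate: [e^1.0746, e^2.7254] = [2.93, 15.26].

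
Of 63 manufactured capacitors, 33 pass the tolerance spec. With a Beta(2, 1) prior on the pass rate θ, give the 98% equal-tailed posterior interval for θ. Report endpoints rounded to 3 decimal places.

Posterior: Beta(2+33, 1+30) = Beta(35, 31).
Equal-tailed 98% interval: the 0.01 and 0.99 quantiles of Beta(35, 31).
Posterior mean ≈ 0.530, SD ≈ 0.061; a Normal approximation gives roughly [0.388, 0.672].
Exact: F⁻¹(0.01) = 0.388; F⁻¹(0.99) = 0.670.

[0.388, 0.670]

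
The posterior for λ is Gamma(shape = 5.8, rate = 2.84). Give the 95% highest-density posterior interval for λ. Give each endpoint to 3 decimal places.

[0.579, 3.726]

The posterior is unimodal and skewed, so the HPD interval has equal density at both endpoints and is the shortest 95% interval.
Solving f(0.579) = f(3.726) with F(3.726) − F(0.579) = 0.95 gives [0.579, 3.726].
For comparison, the equal-tailed interval is [0.734, 4.009]; the HPD is narrower and shifted toward the mode.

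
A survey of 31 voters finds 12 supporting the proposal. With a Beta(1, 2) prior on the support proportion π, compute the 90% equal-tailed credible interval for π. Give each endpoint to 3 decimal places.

[0.251, 0.522]

Posterior: Beta(1+12, 2+19) = Beta(13, 21).
Equal-tailed 90% interval: the 0.05 and 0.95 quantiles of Beta(13, 21).
Posterior mean ≈ 0.382, SD ≈ 0.082; a Normal approximation gives roughly [0.247, 0.517].
Exact: F⁻¹(0.05) = 0.251; F⁻¹(0.95) = 0.522.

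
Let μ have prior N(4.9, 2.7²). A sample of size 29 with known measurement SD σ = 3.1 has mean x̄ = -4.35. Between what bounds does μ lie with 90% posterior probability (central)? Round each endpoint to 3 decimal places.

Posterior precision = 1/2.7² + 29/3.1² = 0.1372 + 3.0177 = 3.1549, so posterior SD = 0.5630.
Posterior mean = (4.9/2.7² + 29·-4.35/3.1²) / 3.1549 = -3.9478.
Interval: -3.9478 ± 1.645 × 0.5630 → [-4.874, -3.022].

[-4.874, -3.022]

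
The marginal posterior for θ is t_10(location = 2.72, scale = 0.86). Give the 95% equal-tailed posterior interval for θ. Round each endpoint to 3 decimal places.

[0.804, 4.636]

The t_10 distribution is symmetric; the 95% interval is 2.72 ± t·0.86 with t_{0.975,10} = 2.228.
Half-width: 2.228 × 0.86 = 1.916.
2.72 − 1.916 = 0.804; 2.72 + 1.916 = 4.636.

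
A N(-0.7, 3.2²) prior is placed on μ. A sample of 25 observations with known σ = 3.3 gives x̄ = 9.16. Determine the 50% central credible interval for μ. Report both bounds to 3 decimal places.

Posterior precision = 1/3.2² + 25/3.3² = 0.0977 + 2.2957 = 2.3933, so posterior SD = 0.6464.
Posterior mean = (-0.7/3.2² + 25·9.16/3.3²) / 2.3933 = 8.7577.
Interval: 8.7577 ± 0.674 × 0.6464 → [8.322, 9.194].

[8.322, 9.194]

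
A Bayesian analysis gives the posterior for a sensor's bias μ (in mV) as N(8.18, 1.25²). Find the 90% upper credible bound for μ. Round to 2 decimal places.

Need U with P(μ ≤ U) = 0.90: U = 8.18 + z_{0.1}·1.25.
z = 1.282; U = 8.18 + 1.282 × 1.25 = 9.78.

9.78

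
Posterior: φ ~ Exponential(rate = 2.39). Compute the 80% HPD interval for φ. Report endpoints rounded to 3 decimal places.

[0.000, 0.673]

The exponential density is strictly decreasing on [0, ∞), so the HPD interval is anchored at 0: [0, q] with P(φ ≤ q) = 0.80.
q = −ln(1 − 0.80) / 2.39 = 1.6094 / 2.39 = 0.673.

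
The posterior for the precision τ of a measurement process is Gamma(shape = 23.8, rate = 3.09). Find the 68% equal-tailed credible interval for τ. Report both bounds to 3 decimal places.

[6.142, 9.260]

Posterior: Gamma(shape 23.8, rate 3.09).
Equal-tailed 68% interval: Gamma(23.8, 3.09) quantiles at 0.16 and 0.84.
Posterior mean ≈ 7.702, SD ≈ 1.579; a Normal approximation gives roughly [6.132, 9.272].
Exact: lower = 6.142; upper = 9.260.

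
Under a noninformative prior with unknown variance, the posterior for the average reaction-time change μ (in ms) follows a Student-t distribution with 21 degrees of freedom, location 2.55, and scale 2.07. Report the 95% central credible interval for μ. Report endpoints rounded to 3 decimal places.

The t_21 distribution is symmetric; the 95% interval is 2.55 ± t·2.07 with t_{0.975,21} = 2.080.
Half-width: 2.080 × 2.07 = 4.305.
2.55 − 4.305 = -1.755; 2.55 + 4.305 = 6.855.

[-1.755, 6.855]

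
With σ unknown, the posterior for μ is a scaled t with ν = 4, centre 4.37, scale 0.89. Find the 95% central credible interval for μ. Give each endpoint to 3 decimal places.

The t_4 distribution is symmetric; the 95% interval is 4.37 ± t·0.89 with t_{0.975,4} = 2.776.
Half-width: 2.776 × 0.89 = 2.471.
4.37 − 2.471 = 1.899; 4.37 + 2.471 = 6.841.

[1.899, 6.841]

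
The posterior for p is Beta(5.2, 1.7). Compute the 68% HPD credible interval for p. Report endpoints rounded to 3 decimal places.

The posterior is unimodal and skewed, so the HPD interval has equal density at both endpoints and is the shortest 68% interval.
Solving f(0.674) = f(0.961) with F(0.961) − F(0.674) = 0.68 gives [0.674, 0.961].
For comparison, the equal-tailed interval is [0.595, 0.908]; the HPD is narrower and shifted toward the mode.

[0.674, 0.961]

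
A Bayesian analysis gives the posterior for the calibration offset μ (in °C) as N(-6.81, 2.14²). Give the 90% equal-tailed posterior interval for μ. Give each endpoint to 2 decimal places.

The posterior is symmetric, so the 90% equal-tailed interval is μ = -6.81 ± z·2.14 with z = 1.645.
Half-width: 1.645 × 2.14 = 3.52.
-6.81 − 3.52 = -10.33; -6.81 + 3.52 = -3.29.

[-10.33, -3.29]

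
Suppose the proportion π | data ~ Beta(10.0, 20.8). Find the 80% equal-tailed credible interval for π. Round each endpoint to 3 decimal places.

[0.220, 0.434]

Posterior: Beta(10.0, 20.8).
Equal-tailed 80% interval: the 0.1 and 0.9 quantiles of Beta(10.0, 20.8).
Posterior mean ≈ 0.325, SD ≈ 0.083; a Normal approximation gives roughly [0.218, 0.431].
Exact: F⁻¹(0.1) = 0.220; F⁻¹(0.9) = 0.434.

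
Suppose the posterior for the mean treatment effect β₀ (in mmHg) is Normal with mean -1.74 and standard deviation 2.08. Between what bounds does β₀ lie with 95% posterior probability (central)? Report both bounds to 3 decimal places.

The posterior is symmetric, so the 95% equal-tailed interval is β₀ = -1.74 ± z·2.08 with z = 1.960.
Half-width: 1.960 × 2.08 = 4.077.
-1.74 − 4.077 = -5.817; -1.74 + 4.077 = 2.337.

[-5.817, 2.337]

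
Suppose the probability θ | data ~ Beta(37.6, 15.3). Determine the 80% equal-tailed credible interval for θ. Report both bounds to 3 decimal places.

Posterior: Beta(37.6, 15.3).
Equal-tailed 80% interval: the 0.1 and 0.9 quantiles of Beta(37.6, 15.3).
Posterior mean ≈ 0.711, SD ≈ 0.062; a Normal approximation gives roughly [0.632, 0.790].
Exact: F⁻¹(0.1) = 0.630; F⁻¹(0.9) = 0.788.

[0.630, 0.788]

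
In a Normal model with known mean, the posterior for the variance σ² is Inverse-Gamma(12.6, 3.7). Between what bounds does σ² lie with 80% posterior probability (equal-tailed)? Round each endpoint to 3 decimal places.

[0.214, 0.445]

Inverse-Gamma(12.6, 3.7) quantiles: F⁻¹(0.1) and F⁻¹(0.9).
Equivalently, 1/σ² ~ Gamma(12.6, rate = 3.7); invert its 0.9 and 0.1 quantiles.
Posterior mean ≈ 0.319, SD ≈ 0.098; a Normal approximation gives roughly [0.193, 0.445].
Exact: lower = 0.214; upper = 0.445.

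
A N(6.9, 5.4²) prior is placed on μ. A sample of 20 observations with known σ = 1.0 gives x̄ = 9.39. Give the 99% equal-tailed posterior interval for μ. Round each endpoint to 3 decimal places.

[8.810, 9.961]

Posterior precision = 1/5.4² + 20/1.0² = 0.0343 + 20.0000 = 20.0343, so posterior SD = 0.2234.
Posterior mean = (6.9/5.4² + 20·9.39/1.0²) / 20.0343 = 9.3857.
Interval: 9.3857 ± 2.576 × 0.2234 → [8.810, 9.961].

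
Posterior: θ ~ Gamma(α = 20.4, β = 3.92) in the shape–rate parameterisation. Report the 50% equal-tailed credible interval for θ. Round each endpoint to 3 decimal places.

[4.388, 5.928]

Posterior: Gamma(shape 20.4, rate 3.92).
Equal-tailed 50% interval: Gamma(20.4, 3.92) quantiles at 0.25 and 0.75.
Posterior mean ≈ 5.204, SD ≈ 1.152; a Normal approximation gives roughly [4.427, 5.981].
Exact: lower = 4.388; upper = 5.928.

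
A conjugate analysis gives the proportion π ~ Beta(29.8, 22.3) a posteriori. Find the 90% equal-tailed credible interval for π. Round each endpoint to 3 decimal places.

[0.459, 0.682]

Posterior: Beta(29.8, 22.3).
Equal-tailed 90% interval: the 0.05 and 0.95 quantiles of Beta(29.8, 22.3).
Posterior mean ≈ 0.572, SD ≈ 0.068; a Normal approximation gives roughly [0.460, 0.684].
Exact: F⁻¹(0.05) = 0.459; F⁻¹(0.95) = 0.682.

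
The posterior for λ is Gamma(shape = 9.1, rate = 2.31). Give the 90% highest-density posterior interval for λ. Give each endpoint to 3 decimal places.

[1.837, 5.970]

The posterior is unimodal and skewed, so the HPD interval has equal density at both endpoints and is the shortest 90% interval.
Solving f(1.837) = f(5.970) with F(5.970) − F(1.837) = 0.90 gives [1.837, 5.970].
For comparison, the equal-tailed interval is [2.064, 6.304]; the HPD is narrower and shifted toward the mode.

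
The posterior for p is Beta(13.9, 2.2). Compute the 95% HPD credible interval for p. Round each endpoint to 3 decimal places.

The posterior is unimodal and skewed, so the HPD interval has equal density at both endpoints and is the shortest 95% interval.
Solving f(0.701) = f(0.993) with F(0.993) − F(0.701) = 0.95 gives [0.701, 0.993].
For comparison, the equal-tailed interval is [0.664, 0.979]; the HPD is narrower and shifted toward the mode.

[0.701, 0.993]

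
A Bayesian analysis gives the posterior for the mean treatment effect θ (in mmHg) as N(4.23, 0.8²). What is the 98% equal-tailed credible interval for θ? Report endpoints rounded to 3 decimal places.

[2.369, 6.091]

The posterior is symmetric, so the 98% equal-tailed interval is θ = 4.23 ± z·0.8 with z = 2.326.
Half-width: 2.326 × 0.8 = 1.861.
4.23 − 1.861 = 2.369; 4.23 + 1.861 = 6.091.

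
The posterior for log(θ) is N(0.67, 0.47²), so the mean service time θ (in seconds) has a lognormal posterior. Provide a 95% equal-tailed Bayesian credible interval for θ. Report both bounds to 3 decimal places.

On the log scale the 95% interval is 0.67 ± 1.960 × 0.47 = [-0.2512, 1.5912].
Exponentiate: [e^-0.2512, e^1.5912] = [0.778, 4.910].

[0.778, 4.910]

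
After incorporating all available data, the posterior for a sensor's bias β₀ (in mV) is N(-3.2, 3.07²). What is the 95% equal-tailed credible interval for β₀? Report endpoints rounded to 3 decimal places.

[-9.217, 2.817]

The posterior is symmetric, so the 95% equal-tailed interval is β₀ = -3.2 ± z·3.07 with z = 1.960.
Half-width: 1.960 × 3.07 = 6.017.
-3.2 − 6.017 = -9.217; -3.2 + 6.017 = 2.817.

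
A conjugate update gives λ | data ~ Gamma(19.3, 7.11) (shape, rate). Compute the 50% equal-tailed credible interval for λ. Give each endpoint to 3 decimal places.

[2.276, 3.102]

Posterior: Gamma(shape 19.3, rate 7.11).
Equal-tailed 50% interval: Gamma(19.3, 7.11) quantiles at 0.25 and 0.75.
Posterior mean ≈ 2.714, SD ≈ 0.618; a Normal approximation gives roughly [2.298, 3.131].
Exact: lower = 2.276; upper = 3.102.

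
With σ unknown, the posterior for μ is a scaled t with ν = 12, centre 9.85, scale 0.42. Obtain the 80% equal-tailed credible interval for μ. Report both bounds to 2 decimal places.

The t_12 distribution is symmetric; the 80% interval is 9.85 ± t·0.42 with t_{0.9,12} = 1.356.
Half-width: 1.356 × 0.42 = 0.57.
9.85 − 0.57 = 9.28; 9.85 + 0.57 = 10.42.

[9.28, 10.42]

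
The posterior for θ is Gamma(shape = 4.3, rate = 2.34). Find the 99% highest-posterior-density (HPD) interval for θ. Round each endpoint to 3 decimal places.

[0.210, 4.547]

The posterior is unimodal and skewed, so the HPD interval has equal density at both endpoints and is the shortest 99% interval.
Solving f(0.210) = f(4.547) with F(4.547) − F(0.210) = 0.99 gives [0.210, 4.547].
For comparison, the equal-tailed interval is [0.337, 4.902]; the HPD is narrower and shifted toward the mode.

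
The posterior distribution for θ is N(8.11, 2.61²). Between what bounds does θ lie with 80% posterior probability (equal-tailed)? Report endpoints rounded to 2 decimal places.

The posterior is symmetric, so the 80% equal-tailed interval is θ = 8.11 ± z·2.61 with z = 1.282.
Half-width: 1.282 × 2.61 = 3.34.
8.11 − 3.34 = 4.77; 8.11 + 3.34 = 11.45.

[4.77, 11.45]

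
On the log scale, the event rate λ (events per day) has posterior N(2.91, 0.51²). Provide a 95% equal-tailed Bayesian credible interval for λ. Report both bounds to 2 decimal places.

On the log scale the 95% interval is 2.91 ± 1.960 × 0.51 = [1.9104, 3.9096].
Exponentiate: [e^1.9104, e^3.9096] = [6.76, 49.88].

[6.76, 49.88]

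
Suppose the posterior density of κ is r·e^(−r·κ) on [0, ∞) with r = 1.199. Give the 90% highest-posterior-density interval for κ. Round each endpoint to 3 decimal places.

The exponential density is strictly decreasing on [0, ∞), so the HPD interval is anchored at 0: [0, q] with P(κ ≤ q) = 0.90.
q = −ln(1 − 0.90) / 1.199 = 2.3026 / 1.199 = 1.920.

[0.000, 1.920]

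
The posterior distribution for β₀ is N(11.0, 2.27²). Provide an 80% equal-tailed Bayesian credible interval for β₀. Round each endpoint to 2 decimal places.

[8.09, 13.91]

The posterior is symmetric, so the 80% equal-tailed interval is β₀ = 11.0 ± z·2.27 with z = 1.282.
Half-width: 1.282 × 2.27 = 2.91.
11.0 − 2.91 = 8.09; 11.0 + 2.91 = 13.91.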